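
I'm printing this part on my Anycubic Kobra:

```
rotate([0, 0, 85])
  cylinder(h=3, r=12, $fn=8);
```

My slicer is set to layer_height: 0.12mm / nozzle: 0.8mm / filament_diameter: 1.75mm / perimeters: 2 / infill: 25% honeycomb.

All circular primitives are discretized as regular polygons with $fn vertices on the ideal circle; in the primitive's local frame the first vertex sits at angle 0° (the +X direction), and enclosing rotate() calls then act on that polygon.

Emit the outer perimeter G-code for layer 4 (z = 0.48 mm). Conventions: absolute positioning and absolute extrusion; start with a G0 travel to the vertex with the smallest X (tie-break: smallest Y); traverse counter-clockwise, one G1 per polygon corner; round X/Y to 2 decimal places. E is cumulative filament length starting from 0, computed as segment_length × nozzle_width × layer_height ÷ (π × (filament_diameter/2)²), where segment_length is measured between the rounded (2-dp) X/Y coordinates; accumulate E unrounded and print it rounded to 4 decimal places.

G0 X-11.95 Y1.05 Z0.48
G1 X-9.19 Y-7.71 E0.3666
G1 X-1.05 Y-11.95 E0.7329
G1 X7.71 Y-9.19 E1.0995
G1 X11.95 Y-1.05 E1.4658
G1 X9.19 Y7.71 E1.8324
G1 X1.05 Y11.95 E2.1987
G1 X-7.71 Y9.19 E2.5652
G1 X-11.95 Y1.05 E2.9316

At z = 0.48 mm: the cylinder: section is a regular 8-gon, circumradius r=12; (rotated 85° about Z; rotation is an isometry so areas/perimeters/island counts are preserved). The outline is a single polygon with 8 vertices. Extrusion per mm of travel: 0.8 × 0.12 / (π × 0.875²) = 0.039912. Accumulating E over each segment gives final E = 2.9316.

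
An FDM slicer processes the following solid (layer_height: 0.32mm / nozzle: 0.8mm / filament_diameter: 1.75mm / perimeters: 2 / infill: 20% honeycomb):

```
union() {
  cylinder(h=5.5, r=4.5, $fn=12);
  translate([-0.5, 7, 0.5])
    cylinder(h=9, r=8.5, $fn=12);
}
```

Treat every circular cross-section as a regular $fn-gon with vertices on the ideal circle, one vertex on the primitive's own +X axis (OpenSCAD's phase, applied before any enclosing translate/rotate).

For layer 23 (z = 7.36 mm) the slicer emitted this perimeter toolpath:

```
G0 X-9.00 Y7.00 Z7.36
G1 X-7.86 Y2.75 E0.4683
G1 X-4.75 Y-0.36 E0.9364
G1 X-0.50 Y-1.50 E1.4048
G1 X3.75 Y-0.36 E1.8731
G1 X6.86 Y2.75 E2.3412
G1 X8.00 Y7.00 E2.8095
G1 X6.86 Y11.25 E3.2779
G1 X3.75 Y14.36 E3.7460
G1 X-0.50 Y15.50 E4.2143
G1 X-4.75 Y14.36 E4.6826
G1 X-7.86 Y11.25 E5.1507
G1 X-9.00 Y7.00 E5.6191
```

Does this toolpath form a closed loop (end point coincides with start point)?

yes

Start point (G0): (-9.00, 7.00). End point (last G1): the path returns to the start — closed.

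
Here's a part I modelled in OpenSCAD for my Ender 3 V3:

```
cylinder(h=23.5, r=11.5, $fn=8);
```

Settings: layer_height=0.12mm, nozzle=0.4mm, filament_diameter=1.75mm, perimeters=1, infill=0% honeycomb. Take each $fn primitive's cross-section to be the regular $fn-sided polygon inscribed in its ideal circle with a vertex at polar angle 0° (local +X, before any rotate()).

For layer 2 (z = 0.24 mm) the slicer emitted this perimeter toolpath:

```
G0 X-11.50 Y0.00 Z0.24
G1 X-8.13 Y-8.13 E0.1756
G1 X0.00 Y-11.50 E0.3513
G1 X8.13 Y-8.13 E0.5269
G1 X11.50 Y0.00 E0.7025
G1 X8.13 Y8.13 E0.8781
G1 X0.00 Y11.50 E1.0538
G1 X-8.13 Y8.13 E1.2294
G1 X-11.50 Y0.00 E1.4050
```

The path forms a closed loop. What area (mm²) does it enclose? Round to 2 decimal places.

373.98 mm²

Apply the shoelace formula to the sequence of (X, Y) vertices; enclosed area = 373.98 mm².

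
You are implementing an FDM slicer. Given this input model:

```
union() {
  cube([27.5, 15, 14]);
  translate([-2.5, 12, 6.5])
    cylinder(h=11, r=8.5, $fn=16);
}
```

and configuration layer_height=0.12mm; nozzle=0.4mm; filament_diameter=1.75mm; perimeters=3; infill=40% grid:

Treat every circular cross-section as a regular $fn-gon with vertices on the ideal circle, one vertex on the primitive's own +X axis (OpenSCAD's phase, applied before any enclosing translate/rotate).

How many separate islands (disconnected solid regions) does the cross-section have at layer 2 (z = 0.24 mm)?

1

At z = 0.24 mm: the cube (footprint 27.5×15) is included at this height; the cylinder at (-2.5, 12) is not intersected at this z (z outside [6.5, 17.5]); Merging all regions: only the 27.5×15 cube is present, so the union is just that shape — 1 connected region. Overall, the cross-section is a single solid region. Island count = 1.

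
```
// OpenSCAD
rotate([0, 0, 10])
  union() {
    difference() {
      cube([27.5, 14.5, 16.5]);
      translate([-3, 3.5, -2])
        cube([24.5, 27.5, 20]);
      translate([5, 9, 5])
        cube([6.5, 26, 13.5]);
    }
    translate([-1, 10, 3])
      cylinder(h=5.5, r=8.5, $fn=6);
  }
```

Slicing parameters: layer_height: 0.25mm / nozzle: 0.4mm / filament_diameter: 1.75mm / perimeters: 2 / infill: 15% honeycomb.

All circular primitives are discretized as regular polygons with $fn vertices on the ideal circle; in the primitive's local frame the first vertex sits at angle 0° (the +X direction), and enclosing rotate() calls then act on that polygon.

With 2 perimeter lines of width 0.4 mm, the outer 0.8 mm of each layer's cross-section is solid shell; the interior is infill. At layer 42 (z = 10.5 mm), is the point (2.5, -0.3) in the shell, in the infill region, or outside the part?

outside

At z = 10.5 mm: the 27.5×14.5 cube contributes its full rectangle; the 24.5×27.5 cube at (-3, 3.5) contributes its full rectangle; the cube at (5, 9) is present — its section is the full 6.5×26 rectangle; After the difference (first − rest): starting from the 27.5×14.5 cube, the 24.5×27.5 cube at (-3, 3.5) partially overlaps it — only the 236.50 mm² overlap (of its 673.75 mm²) is removed, clipping the outline; the 6.5×26 cube at (5, 9) misses the remaining region (no effect) — 1 connected region; the cylinder at (-1, 10) does not reach this height (z outside [3, 8.5]); Combining (union): only the result so far is present, so the union is just that shape — 1 connected region; (rotated 10° about Z; rotation is an isometry so areas/perimeters/island counts are preserved). Overall, the cross-section is a single solid region. Undo the 10° rotation: the query point maps to (2.410, -0.730) in the un-rotated model frame. The nearest boundary edge runs (27.50, 0.00)→(0.00, 0.00); distance from the point to it = 0.73 mm. The point is not inside any of the regions above, so it lies outside the cross-section (0.73 mm from the nearest boundary).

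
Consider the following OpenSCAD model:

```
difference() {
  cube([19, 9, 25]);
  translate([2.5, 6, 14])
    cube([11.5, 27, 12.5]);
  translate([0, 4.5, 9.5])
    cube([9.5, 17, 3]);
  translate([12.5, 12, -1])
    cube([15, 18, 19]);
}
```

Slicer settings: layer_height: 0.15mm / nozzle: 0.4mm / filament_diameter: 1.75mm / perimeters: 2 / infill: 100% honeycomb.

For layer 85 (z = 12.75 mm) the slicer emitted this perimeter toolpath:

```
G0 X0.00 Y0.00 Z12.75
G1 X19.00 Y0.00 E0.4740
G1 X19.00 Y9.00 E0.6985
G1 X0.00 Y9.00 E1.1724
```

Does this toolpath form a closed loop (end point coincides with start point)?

Start point (G0): (0.00, 0.00). End point (last G1): the path does not return to the start — open.

no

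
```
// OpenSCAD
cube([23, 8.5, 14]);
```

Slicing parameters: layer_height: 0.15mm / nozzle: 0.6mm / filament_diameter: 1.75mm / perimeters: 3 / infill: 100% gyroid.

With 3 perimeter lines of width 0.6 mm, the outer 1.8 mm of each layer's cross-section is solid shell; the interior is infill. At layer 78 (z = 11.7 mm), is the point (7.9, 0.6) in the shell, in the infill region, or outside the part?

At z = 11.7 mm: the 23×8.5 cube contributes its full rectangle. Overall, the cross-section is a single solid region. The nearest boundary edge runs (0.00, 0.00)→(23.00, 0.00); distance from the point to it = 0.60 mm. The point is inside the cross-section, 0.60 mm from the nearest boundary — within the 1.8 mm shell band (3 × 0.6).

shell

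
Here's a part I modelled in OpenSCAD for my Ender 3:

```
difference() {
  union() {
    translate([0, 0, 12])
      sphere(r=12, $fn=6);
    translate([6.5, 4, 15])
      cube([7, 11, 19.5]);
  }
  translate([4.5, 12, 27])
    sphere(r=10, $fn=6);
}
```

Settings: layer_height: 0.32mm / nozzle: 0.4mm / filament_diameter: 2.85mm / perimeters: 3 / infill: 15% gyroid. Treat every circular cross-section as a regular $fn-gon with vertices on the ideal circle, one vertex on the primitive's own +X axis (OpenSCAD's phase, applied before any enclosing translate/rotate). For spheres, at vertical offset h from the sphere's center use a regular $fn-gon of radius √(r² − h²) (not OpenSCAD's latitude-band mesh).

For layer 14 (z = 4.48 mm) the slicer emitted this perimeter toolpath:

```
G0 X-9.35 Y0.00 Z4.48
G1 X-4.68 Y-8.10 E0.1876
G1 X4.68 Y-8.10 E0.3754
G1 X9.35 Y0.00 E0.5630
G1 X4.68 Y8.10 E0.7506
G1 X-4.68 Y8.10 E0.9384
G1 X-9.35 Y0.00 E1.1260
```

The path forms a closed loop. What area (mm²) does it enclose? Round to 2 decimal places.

227.29 mm²

Apply the shoelace formula to the sequence of (X, Y) vertices; enclosed area = 227.29 mm².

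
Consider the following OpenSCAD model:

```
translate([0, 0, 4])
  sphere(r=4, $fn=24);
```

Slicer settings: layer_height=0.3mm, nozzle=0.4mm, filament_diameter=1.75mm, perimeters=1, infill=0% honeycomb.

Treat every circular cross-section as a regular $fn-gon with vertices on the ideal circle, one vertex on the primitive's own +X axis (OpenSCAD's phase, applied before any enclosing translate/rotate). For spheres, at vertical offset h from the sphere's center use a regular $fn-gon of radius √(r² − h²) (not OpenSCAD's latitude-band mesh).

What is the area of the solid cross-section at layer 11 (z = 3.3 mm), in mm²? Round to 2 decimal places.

48.17 mm²

At z = 3.3 mm: the r=4 sphere slices to a regular 24-gon of circumradius 3.938 (√(r²−h²) with h=0.7 from center) (area = (24/2)·3.938²·sin(360°/24) = 48.17 mm²). Overall, the cross-section is a single solid region. Net area = 48.17 mm².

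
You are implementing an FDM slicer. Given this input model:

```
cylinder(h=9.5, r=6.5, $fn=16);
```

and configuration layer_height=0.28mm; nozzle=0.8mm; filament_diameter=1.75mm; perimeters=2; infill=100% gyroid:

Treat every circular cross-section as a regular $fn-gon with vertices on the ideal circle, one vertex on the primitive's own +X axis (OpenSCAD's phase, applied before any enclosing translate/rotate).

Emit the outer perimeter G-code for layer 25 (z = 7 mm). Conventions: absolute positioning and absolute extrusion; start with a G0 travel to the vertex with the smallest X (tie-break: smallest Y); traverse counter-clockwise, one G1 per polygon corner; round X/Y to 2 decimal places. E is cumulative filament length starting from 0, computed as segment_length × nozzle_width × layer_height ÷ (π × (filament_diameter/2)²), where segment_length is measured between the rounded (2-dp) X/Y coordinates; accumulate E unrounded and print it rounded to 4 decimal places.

G0 X-6.50 Y0.00 Z7.00
G1 X-6.01 Y-2.49 E0.2363
G1 X-4.60 Y-4.60 E0.4727
G1 X-2.49 Y-6.01 E0.7090
G1 X0.00 Y-6.50 E0.9453
G1 X2.49 Y-6.01 E1.1817
G1 X4.60 Y-4.60 E1.4180
G1 X6.01 Y-2.49 E1.6544
G1 X6.50 Y0.00 E1.8907
G1 X6.01 Y2.49 E2.1270
G1 X4.60 Y4.60 E2.3634
G1 X2.49 Y6.01 E2.5997
G1 X0.00 Y6.50 E2.8360
G1 X-2.49 Y6.01 E3.0724
G1 X-4.60 Y4.60 E3.3087
G1 X-6.01 Y2.49 E3.5451
G1 X-6.50 Y0.00 E3.7814

At z = 7 mm: the r=6.5 cylinder gives a regular 16-gon of circumradius 6.5 (constant along its height). The outline is a single polygon with 16 vertices. Extrusion per mm of travel: 0.8 × 0.28 / (π × 0.875²) = 0.093128. Accumulating E over each segment gives final E = 3.7814.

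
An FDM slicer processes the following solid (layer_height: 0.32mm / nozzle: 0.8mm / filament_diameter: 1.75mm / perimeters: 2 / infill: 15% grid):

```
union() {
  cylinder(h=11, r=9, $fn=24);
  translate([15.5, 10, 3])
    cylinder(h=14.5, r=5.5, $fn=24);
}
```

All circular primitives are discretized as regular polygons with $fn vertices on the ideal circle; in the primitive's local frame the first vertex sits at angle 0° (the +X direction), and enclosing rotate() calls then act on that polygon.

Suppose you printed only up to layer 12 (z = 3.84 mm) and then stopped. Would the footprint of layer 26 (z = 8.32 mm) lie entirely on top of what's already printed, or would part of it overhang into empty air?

Compare the two slices. At z = 3.84: the r=9 cylinder gives a regular 24-gon of circumradius 9 (constant along its height) (area = (24/2)·9.000²·sin(360°/24) = 251.57 mm²); the r=5.5 cylinder at (15.5, 10) contributes a regular 24-gon of circumradius 5.5 (area = (24/2)·5.500²·sin(360°/24) = 93.95 mm²); Taking the union: the 2 present regions are separate (no shared area or edge), so areas and boundary lengths simply add and each stays a separate island — area = 345.52 mm². At z = 8.32: the r=9 cylinder gives a regular 24-gon of circumradius 9 (constant along its height) (area = (24/2)·9.000²·sin(360°/24) = 251.57 mm²); the cylinder at (15.5, 10): section is a regular 24-gon, circumradius r=5.5 (area = (24/2)·5.500²·sin(360°/24) = 93.95 mm²); Combining (union): the 2 present regions are separate (no shared area or edge), so areas and boundary lengths simply add and each stays a separate island — area = 345.52 mm². Checking containment: the cross-section at z = 8.32 is a subset of the cross-section at z = 3.84.

entirely on top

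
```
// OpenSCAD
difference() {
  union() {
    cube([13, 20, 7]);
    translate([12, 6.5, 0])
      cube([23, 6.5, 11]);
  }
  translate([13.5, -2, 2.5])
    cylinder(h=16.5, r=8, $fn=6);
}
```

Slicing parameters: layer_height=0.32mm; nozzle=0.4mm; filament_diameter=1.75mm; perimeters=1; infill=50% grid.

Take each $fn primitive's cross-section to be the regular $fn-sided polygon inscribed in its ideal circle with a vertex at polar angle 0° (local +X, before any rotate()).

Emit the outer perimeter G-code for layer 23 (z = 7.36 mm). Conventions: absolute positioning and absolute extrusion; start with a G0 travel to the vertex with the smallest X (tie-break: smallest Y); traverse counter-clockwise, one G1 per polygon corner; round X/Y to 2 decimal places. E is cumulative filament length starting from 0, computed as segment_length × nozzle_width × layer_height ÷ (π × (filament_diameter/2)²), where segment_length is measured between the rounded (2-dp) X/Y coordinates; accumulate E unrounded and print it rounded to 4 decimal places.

At z = 7.36 mm: the cube is absent (z outside [0, 7]); the cube at (12, 6.5) (footprint 23×6.5) is included at this height; Merging all regions: only the 23×6.5 cube at (12, 6.5) is present, so the union is just that shape — 1 connected region; the r=8 cylinder at (13.5, -2) gives a regular 6-gon of circumradius 8 (constant along its height); Subtracting the remaining from the first: starting from the result so far, the r=8 cylinder at (13.5, -2) misses the remaining region (no effect) — 1 connected region. The outline is a single polygon with 4 vertices. Extrusion per mm of travel: 0.4 × 0.32 / (π × 0.875²) = 0.053216. Accumulating E over each segment gives final E = 3.1398.

G0 X12.00 Y6.50 Z7.36
G1 X35.00 Y6.50 E1.2240
G1 X35.00 Y13.00 E1.5699
G1 X12.00 Y13.00 E2.7939
G1 X12.00 Y6.50 E3.1398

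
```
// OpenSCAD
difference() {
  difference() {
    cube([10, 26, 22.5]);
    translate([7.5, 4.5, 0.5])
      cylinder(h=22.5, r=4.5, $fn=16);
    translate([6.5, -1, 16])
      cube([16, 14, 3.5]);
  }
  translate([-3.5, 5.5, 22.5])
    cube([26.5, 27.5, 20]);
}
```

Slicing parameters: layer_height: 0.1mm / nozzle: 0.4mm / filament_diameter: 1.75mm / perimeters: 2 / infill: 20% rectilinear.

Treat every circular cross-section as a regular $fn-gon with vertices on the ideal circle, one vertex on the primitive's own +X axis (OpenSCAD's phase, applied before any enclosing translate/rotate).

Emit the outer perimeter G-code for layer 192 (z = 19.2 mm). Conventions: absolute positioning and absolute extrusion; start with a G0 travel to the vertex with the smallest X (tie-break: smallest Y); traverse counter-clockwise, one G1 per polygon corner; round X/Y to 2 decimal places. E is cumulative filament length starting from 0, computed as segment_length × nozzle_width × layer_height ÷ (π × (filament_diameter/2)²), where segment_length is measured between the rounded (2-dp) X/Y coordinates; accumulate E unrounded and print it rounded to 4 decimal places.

At z = 19.2 mm: the cube is present — its section is the full 10×26 rectangle; the r=4.5 cylinder at (7.5, 4.5) gives a regular 16-gon of circumradius 4.5 (constant along its height); the cube at (6.5, -1) (footprint 16×14) is included at this height; Subtracting the remaining from the first: starting from the 10×26 cube, the r=4.5 cylinder at (7.5, 4.5) partially overlaps it — only the 51.97 mm² overlap (of its 61.99 mm²) is removed, clipping the outline; the 16×14 cube at (6.5, -1) partially overlaps it — only the 15.73 mm² overlap (of its 224.00 mm²) is removed, clipping the outline — 1 connected region; the cube at (-3.5, 5.5) is not intersected at this z (z outside [22.5, 42.5]); After the difference (first − rest): none of the subtracted shapes is present at this height, so the result so far is unchanged — 1 connected region. The outline is a single polygon with 15 vertices. Extrusion per mm of travel: 0.4 × 0.1 / (π × 0.875²) = 0.016630. Accumulating E over each segment gives final E = 1.2540.

G0 X0.00 Y0.00 Z19.20
G1 X6.50 Y0.00 E0.1081
G1 X6.50 Y0.20 E0.1114
G1 X5.78 Y0.34 E0.1236
G1 X4.32 Y1.32 E0.1529
G1 X3.34 Y2.78 E0.1821
G1 X3.00 Y4.50 E0.2113
G1 X3.34 Y6.22 E0.2404
G1 X4.32 Y7.68 E0.2697
G1 X5.78 Y8.66 E0.2989
G1 X6.50 Y8.80 E0.3111
G1 X6.50 Y13.00 E0.3809
G1 X10.00 Y13.00 E0.4392
G1 X10.00 Y26.00 E0.6553
G1 X0.00 Y26.00 E0.8216
G1 X0.00 Y0.00 E1.2540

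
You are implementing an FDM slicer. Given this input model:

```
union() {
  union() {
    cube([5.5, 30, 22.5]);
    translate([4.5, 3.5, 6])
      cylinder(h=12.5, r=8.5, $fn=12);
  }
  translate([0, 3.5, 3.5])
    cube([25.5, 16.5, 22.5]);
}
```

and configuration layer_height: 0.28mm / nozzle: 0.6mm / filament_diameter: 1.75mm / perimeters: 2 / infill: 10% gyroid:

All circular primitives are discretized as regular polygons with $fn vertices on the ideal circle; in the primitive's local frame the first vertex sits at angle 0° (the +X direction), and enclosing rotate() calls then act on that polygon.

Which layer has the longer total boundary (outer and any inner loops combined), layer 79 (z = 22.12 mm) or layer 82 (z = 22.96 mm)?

layer 79 (z = 22.12 mm)

Layer 79 (z = 22.12): the cube (footprint 5.5×30) is included at this height (perimeter 71.00 mm); the cylinder at (4.5, 3.5) does not reach this height (z outside [6, 18.5]); Taking the union: only the 5.5×30 cube is present, so the union is just that shape — boundary = 71.00 mm; the 25.5×16.5 cube at (0, 3.5) contributes its full rectangle (perimeter 84.00 mm); Combining (union): the regions partially overlap (shared area 90.75 mm²), so the edge portions inside another operand are dropped and the merged outline is re-measured after clipping — boundary = 111.00 mm. So its perimeter = 111.00 mm. Layer 82 (z = 22.96): the cube is not intersected at this z (z outside [0, 22.5]); the cylinder at (4.5, 3.5) is absent (z outside [6, 18.5]); Merging all regions: nothing is present at this height; the cube at (0, 3.5) (footprint 25.5×16.5) is included at this height (perimeter 84.00 mm); Combining (union): only the 25.5×16.5 cube at (0, 3.5) is present, so the union is just that shape — boundary = 84.00 mm. So its perimeter = 84.00 mm. Layer 79 is larger (111.00 vs 84.00 mm).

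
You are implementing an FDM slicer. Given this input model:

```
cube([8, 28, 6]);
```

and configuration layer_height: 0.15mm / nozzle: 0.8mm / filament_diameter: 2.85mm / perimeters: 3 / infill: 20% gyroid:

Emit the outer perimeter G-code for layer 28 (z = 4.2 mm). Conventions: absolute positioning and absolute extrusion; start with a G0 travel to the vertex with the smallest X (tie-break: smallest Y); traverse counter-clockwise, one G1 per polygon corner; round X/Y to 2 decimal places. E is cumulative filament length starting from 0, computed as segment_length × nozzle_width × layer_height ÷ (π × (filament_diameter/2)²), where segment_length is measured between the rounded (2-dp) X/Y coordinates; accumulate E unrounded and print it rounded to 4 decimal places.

At z = 4.2 mm: the cube is present — its section is the full 8×28 rectangle. The outline is a single polygon with 4 vertices. Extrusion per mm of travel: 0.8 × 0.15 / (π × 1.425²) = 0.018811. Accumulating E over each segment gives final E = 1.3544.

G0 X0.00 Y0.00 Z4.20
G1 X8.00 Y0.00 E0.1505
G1 X8.00 Y28.00 E0.6772
G1 X0.00 Y28.00 E0.8277
G1 X0.00 Y0.00 E1.3544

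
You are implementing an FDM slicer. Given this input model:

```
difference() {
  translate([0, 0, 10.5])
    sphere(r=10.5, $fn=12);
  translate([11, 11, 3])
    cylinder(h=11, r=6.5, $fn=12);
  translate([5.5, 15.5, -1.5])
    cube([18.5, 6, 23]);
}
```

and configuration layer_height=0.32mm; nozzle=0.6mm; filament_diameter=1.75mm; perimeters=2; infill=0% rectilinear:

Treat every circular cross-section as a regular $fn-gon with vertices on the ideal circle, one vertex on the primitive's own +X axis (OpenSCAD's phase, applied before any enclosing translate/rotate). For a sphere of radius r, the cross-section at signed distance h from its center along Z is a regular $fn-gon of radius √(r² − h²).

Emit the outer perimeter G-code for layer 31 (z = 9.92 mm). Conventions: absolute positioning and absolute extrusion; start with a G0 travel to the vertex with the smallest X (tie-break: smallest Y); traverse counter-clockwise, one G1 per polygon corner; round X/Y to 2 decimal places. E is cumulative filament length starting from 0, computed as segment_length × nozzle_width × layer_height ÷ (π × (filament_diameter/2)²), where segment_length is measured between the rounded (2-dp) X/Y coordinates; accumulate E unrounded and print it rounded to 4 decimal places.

At z = 9.92 mm: the r=10.5 sphere slices to a regular 12-gon of circumradius 10.484 (√(r²−h²) with h=0.58 from center); the cylinder at (11, 11): section is a regular 12-gon, circumradius r=6.5; the cube at (5.5, 15.5) is present — its section is the full 18.5×6 rectangle; Subtracting the remaining from the first: starting from the r=10.5 sphere, the r=6.5 cylinder at (11, 11) partially overlaps it — only the 4.05 mm² overlap (of its 126.75 mm²) is removed, clipping the outline; the 18.5×6 cube at (5.5, 15.5) misses the remaining region (no effect) — 1 connected region. The outline is a single polygon with 14 vertices. Extrusion per mm of travel: 0.6 × 0.32 / (π × 0.875²) = 0.079824. Accumulating E over each segment gives final E = 5.2240.

G0 X-10.48 Y0.00 Z9.92
G1 X-9.08 Y-5.24 E0.4330
G1 X-5.24 Y-9.08 E0.8664
G1 X0.00 Y-10.48 E1.2994
G1 X5.24 Y-9.08 E1.7323
G1 X9.08 Y-5.24 E2.1658
G1 X10.48 Y0.00 E2.5988
G1 X9.15 Y5.00 E3.0118
G1 X7.75 Y5.37 E3.1274
G1 X5.37 Y7.75 E3.3961
G1 X5.00 Y9.15 E3.5116
G1 X0.00 Y10.48 E3.9246
G1 X-5.24 Y9.08 E4.3576
G1 X-9.08 Y5.24 E4.7911
G1 X-10.48 Y0.00 E5.2240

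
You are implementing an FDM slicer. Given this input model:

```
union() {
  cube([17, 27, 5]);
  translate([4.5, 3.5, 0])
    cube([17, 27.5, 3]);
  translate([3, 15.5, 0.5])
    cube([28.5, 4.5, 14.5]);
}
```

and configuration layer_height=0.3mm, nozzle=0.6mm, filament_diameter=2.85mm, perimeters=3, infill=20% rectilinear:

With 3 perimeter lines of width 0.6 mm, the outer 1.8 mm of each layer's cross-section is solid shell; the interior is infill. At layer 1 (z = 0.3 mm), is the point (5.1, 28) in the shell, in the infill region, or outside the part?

At z = 0.3 mm: the 17×27 cube contributes its full rectangle; the cube at (4.5, 3.5) is present — its section is the full 17×27.5 rectangle; the cube at (3, 15.5) is absent (z outside [0.5, 15]); Taking the union: the regions partially overlap (shared area 293.75 mm²), so overlapping operands fuse into one piece — 1 connected region. Overall, the cross-section is a single solid region. The nearest boundary edge runs (4.50, 27.00)→(4.50, 31.00); distance from the point to it = 0.60 mm. The point is inside the cross-section, 0.60 mm from the nearest boundary — within the 1.8 mm shell band (3 × 0.6).

shell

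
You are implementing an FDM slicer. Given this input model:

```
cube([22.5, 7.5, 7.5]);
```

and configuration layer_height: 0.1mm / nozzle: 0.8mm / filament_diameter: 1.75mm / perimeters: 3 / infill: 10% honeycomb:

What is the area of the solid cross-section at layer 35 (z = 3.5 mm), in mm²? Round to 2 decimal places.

168.75 mm²

At z = 3.5 mm: the cube (footprint 22.5×7.5) is included at this height (area 168.75 mm²). Overall, the cross-section is a single solid region. Net area = 168.75 mm².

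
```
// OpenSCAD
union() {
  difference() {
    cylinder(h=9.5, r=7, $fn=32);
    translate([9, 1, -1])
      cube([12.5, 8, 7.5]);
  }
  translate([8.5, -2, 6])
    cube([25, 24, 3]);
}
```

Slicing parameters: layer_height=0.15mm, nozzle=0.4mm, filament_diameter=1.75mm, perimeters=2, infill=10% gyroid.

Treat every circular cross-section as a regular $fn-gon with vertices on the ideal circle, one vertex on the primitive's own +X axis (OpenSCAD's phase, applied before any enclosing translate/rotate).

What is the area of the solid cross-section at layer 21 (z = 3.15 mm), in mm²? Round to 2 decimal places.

At z = 3.15 mm: the r=7 cylinder contributes a regular 32-gon of circumradius 7 (area = (32/2)·7.000²·sin(360°/32) = 152.95 mm²); the cube at (9, 1) (footprint 12.5×8) is included at this height (area 100.00 mm²); Taking the first minus the rest: starting from the r=7 cylinder (152.95 mm²), the 12.5×8 cube at (9, 1) misses the remaining region (no effect) — area = 152.95 mm²; the cube at (8.5, -2) is not intersected at this z (z outside [6, 9]); Taking the union: only that combined region is present, so the union is just that shape — area = 152.95 mm². Overall, the cross-section is a single solid region. Net area = 152.95 mm².

152.95 mm²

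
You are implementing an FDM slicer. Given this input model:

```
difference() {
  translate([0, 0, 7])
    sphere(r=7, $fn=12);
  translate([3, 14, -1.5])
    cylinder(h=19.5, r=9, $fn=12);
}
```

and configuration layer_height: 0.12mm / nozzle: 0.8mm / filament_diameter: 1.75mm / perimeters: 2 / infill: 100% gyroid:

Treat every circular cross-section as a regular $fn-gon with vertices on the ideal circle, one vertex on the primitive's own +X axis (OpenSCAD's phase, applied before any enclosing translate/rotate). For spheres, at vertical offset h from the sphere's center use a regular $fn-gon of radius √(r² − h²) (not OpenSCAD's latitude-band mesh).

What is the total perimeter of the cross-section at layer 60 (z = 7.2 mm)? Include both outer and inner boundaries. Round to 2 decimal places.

43.30 mm

At z = 7.2 mm: the r=7 sphere contributes a regular 12-gon of circumradius √(7²−0.2²) = 6.997 (perimeter = 2·12·6.997·sin(180°/12) = 43.46 mm); the r=9 cylinder at (3, 14) gives a regular 12-gon of circumradius 9 (constant along its height) (perimeter = 2·12·9.000·sin(180°/12) = 55.90 mm); Subtracting the remaining from the first: starting from the r=7 sphere, the r=9 cylinder at (3, 14) partially overlaps it — only the 5.69 mm² overlap (of its 243.00 mm²) is removed, clipping the outline — boundary = 43.30 mm. Overall, the cross-section is a single solid region. Total boundary length (outer) = 43.30 mm.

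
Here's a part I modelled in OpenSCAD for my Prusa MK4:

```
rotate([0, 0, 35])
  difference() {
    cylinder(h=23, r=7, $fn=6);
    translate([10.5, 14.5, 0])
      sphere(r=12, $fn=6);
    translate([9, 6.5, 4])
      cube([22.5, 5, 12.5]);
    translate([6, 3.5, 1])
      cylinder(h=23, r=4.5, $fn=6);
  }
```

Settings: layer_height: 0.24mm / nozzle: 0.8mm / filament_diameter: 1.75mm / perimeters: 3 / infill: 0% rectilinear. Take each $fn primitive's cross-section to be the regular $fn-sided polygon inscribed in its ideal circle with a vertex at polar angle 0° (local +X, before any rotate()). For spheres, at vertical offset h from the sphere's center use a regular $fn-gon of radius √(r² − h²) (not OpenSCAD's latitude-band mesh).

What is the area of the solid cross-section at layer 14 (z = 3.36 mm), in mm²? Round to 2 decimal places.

108.71 mm²

At z = 3.36 mm: the cylinder: section is a regular 6-gon, circumradius r=7 (area = (6/2)·7.000²·sin(360°/6) = 127.31 mm²); the sphere at (10.5, 14.5): section is a regular 6-gon, circumradius = √(r²−h²) = √(12²−3.36²) = 11.520 (area = (6/2)·11.520²·sin(360°/6) = 344.79 mm²); the cube at (9, 6.5) does not reach this height (z outside [4, 16.5]); the r=4.5 cylinder at (6, 3.5) gives a regular 6-gon of circumradius 4.5 (constant along its height) (area = (6/2)·4.500²·sin(360°/6) = 52.61 mm²); After the difference (first − rest): starting from the r=7 cylinder (127.31 mm²), the r=12 sphere at (10.5, 14.5) misses the remaining region (no effect); the r=4.5 cylinder at (6, 3.5) partially overlaps it — only the 18.59 mm² overlap (of its 52.61 mm²) is removed, clipping the outline — area = 108.71 mm²; (rotated 35° about Z; rotation is an isometry so areas/perimeters/island counts are preserved). Overall, the cross-section is a single solid region. Net area = 108.71 mm².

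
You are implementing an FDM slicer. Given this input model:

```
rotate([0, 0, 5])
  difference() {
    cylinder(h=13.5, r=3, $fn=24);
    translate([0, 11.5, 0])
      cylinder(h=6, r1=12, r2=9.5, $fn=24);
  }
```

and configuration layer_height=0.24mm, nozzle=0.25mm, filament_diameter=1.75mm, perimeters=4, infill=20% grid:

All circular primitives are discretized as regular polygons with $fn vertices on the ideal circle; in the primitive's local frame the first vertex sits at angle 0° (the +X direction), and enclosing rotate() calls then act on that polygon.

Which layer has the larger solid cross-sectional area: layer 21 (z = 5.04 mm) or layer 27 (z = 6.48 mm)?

Layer 21 (z = 5.04): the r=3 cylinder gives a regular 24-gon of circumradius 3 (constant along its height) (area = (24/2)·3.000²·sin(360°/24) = 27.95 mm²); the cone at (0, 11.5): at t=0.840 of its height the radius interpolates to r₁+(r₂−r₁)t = 9.900, giving a regular 24-gon of that circumradius (area = (24/2)·9.900²·sin(360°/24) = 304.40 mm²); Subtracting the remaining from the first: starting from the r=3 cylinder (27.95 mm²), the cone at (0, 11.5) partially overlaps it — only the 4.15 mm² overlap (of its 304.40 mm²) is removed, clipping the outline — area = 23.80 mm²; (whole slice rotated 5° about Z — lengths, areas and connectivity unchanged). So its area = 23.80 mm². Layer 27 (z = 6.48): the r=3 cylinder gives a regular 24-gon of circumradius 3 (constant along its height) (area = (24/2)·3.000²·sin(360°/24) = 27.95 mm²); the cone at (0, 11.5) is not intersected at this z (z outside [0, 6]); After the difference (first − rest): none of the subtracted shapes is present at this height, so the r=3 cylinder is unchanged — area = 27.95 mm²; (rotated 5° about Z; rotation is an isometry so areas/perimeters/island counts are preserved). So its area = 27.95 mm². Layer 27 is larger (27.95 vs 23.80 mm²).

layer 27 (z = 6.48 mm)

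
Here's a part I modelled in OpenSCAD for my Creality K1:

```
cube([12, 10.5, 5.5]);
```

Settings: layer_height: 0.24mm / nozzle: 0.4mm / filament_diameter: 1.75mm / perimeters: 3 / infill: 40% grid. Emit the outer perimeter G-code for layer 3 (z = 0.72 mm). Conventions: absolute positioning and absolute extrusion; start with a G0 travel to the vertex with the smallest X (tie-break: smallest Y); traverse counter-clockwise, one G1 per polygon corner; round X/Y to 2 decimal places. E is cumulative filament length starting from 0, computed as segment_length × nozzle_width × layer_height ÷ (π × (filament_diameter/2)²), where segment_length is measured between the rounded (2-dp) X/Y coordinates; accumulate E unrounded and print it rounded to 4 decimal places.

At z = 0.72 mm: the cube (footprint 12×10.5) is included at this height. The outline is a single polygon with 4 vertices. Extrusion per mm of travel: 0.4 × 0.24 / (π × 0.875²) = 0.039912. Accumulating E over each segment gives final E = 1.7960.

G0 X0.00 Y0.00 Z0.72
G1 X12.00 Y0.00 E0.4789
G1 X12.00 Y10.50 E0.8980
G1 X0.00 Y10.50 E1.3770
G1 X0.00 Y0.00 E1.7960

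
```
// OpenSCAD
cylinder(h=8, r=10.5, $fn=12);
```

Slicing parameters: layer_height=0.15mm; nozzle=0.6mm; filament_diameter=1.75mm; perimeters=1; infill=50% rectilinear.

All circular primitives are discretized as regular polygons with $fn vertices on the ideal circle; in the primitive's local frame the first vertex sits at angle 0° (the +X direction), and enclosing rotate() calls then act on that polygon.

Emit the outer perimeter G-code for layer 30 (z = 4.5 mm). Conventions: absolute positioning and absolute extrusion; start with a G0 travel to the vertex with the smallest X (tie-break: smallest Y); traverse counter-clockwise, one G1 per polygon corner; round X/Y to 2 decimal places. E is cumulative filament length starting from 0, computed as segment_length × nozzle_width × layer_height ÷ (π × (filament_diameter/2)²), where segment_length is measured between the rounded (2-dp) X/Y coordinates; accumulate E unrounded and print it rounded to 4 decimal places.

At z = 4.5 mm: the cylinder: section is a regular 12-gon, circumradius r=10.5. The outline is a single polygon with 12 vertices. Extrusion per mm of travel: 0.6 × 0.15 / (π × 0.875²) = 0.037418. Accumulating E over each segment gives final E = 2.4400.

G0 X-10.50 Y0.00 Z4.50
G1 X-9.09 Y-5.25 E0.2034
G1 X-5.25 Y-9.09 E0.4066
G1 X0.00 Y-10.50 E0.6100
G1 X5.25 Y-9.09 E0.8134
G1 X9.09 Y-5.25 E1.0166
G1 X10.50 Y0.00 E1.2200
G1 X9.09 Y5.25 E1.4234
G1 X5.25 Y9.09 E1.6266
G1 X0.00 Y10.50 E1.8300
G1 X-5.25 Y9.09 E2.0334
G1 X-9.09 Y5.25 E2.2366
G1 X-10.50 Y0.00 E2.4400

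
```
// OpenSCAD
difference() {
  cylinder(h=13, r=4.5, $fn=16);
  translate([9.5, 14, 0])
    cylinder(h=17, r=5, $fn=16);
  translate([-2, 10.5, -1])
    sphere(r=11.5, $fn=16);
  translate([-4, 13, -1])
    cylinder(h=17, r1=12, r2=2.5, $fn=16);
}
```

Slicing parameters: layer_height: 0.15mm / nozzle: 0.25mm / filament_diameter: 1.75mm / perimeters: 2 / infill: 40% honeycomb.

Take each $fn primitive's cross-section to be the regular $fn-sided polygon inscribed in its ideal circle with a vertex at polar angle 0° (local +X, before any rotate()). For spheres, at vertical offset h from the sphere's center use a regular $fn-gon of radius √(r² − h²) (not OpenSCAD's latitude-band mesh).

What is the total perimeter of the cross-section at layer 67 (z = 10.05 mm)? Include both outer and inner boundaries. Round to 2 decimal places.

28.09 mm

At z = 10.05 mm: the r=4.5 cylinder contributes a regular 16-gon of circumradius 4.5 (perimeter = 2·16·4.500·sin(180°/16) = 28.09 mm); the cylinder at (9.5, 14): section is a regular 16-gon, circumradius r=5 (perimeter = 2·16·5.000·sin(180°/16) = 31.21 mm); the r=11.5 sphere at (-2, 10.5) slices to a regular 16-gon of circumradius 3.186 (√(r²−h²) with h=11.05 from center) (perimeter = 2·16·3.186·sin(180°/16) = 19.89 mm); the cone at (-4, 13): at t=0.650 of its height the radius interpolates to r₁+(r₂−r₁)t = 5.825, giving a regular 16-gon of that circumradius (perimeter = 2·16·5.825·sin(180°/16) = 36.36 mm); After the difference (first − rest): starting from the r=4.5 cylinder, the r=5 cylinder at (9.5, 14) misses the remaining region (no effect); the r=11.5 sphere at (-2, 10.5) misses the remaining region (no effect); the cone at (-4, 13) misses the remaining region (no effect) — boundary = 28.09 mm. Overall, the cross-section is a single solid region. Total boundary length (outer) = 28.09 mm.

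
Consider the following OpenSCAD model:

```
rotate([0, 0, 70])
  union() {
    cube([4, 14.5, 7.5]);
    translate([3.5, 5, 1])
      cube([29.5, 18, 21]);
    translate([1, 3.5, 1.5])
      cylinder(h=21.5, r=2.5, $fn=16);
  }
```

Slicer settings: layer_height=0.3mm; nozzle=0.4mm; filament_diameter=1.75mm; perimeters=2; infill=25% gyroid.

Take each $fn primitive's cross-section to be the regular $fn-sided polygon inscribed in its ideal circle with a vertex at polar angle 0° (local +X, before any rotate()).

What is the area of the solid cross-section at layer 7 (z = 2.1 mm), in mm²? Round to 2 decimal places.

At z = 2.1 mm: the 4×14.5 cube contributes its full rectangle (area 58.00 mm²); the cube at (3.5, 5) (footprint 29.5×18) is included at this height (area 531.00 mm²); the r=2.5 cylinder at (1, 3.5) gives a regular 16-gon of circumradius 2.5 (constant along its height) (area = (16/2)·2.500²·sin(360°/16) = 19.13 mm²); Taking the union: the regions partially overlap — summed areas 608.13 mm² minus the doubly-counted overlap 19.12 mm² gives 589.02 mm² — area = 589.02 mm²; (whole slice rotated 70° about Z — lengths, areas and connectivity unchanged). Overall, the cross-section is a single solid region. Net area = 589.02 mm².

589.02 mm²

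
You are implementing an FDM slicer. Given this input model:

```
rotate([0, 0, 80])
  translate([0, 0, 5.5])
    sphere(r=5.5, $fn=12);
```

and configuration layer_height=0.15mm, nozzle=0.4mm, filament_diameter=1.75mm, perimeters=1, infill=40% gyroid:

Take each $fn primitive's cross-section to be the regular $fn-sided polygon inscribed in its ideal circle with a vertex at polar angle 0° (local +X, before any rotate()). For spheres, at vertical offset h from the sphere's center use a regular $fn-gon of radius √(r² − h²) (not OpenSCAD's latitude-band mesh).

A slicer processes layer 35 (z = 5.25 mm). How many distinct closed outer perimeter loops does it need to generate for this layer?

At z = 5.25 mm: the r=5.5 sphere slices to a regular 12-gon of circumradius 5.494 (√(r²−h²) with h=0.25 from center); (rotated 80° about Z; rotation is an isometry so areas/perimeters/island counts are preserved). The result has 1 disconnected region.

1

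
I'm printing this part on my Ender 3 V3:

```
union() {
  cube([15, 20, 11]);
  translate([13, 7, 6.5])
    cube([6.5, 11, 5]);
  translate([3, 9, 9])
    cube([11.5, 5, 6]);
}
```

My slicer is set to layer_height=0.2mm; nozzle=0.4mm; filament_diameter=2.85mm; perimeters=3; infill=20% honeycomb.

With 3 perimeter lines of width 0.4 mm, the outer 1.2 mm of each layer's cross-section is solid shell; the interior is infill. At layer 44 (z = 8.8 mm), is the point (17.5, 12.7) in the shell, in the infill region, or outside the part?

At z = 8.8 mm: the cube is present — its section is the full 15×20 rectangle; the cube at (13, 7) is present — its section is the full 6.5×11 rectangle; the cube at (3, 9) is not intersected at this z (z outside [9, 15]); Taking the union: the regions partially overlap (shared area 22.00 mm²), so overlapping operands fuse into one piece — 1 connected region. Overall, the cross-section is a single solid region. The nearest boundary edge runs (19.50, 18.00)→(19.50, 7.00); distance from the point to it = 2.00 mm. The point is inside the cross-section and 2.00 mm from the nearest boundary — more than the 1.2 mm shell width (3 × 0.4), so it's in the infill interior.

infill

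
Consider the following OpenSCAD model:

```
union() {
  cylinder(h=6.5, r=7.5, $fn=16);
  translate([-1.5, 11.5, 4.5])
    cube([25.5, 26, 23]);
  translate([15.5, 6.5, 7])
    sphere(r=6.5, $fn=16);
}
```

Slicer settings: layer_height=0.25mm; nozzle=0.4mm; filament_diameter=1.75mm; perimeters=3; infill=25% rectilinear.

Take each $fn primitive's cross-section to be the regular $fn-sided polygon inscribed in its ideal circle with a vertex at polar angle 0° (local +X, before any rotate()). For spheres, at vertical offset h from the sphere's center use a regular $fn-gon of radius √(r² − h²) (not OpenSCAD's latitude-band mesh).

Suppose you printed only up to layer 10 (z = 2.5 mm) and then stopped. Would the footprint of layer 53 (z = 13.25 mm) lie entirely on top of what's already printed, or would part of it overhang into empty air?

part overhangs

Compare the two slices. At z = 2.5: the cylinder: section is a regular 16-gon, circumradius r=7.5 (area = (16/2)·7.500²·sin(360°/16) = 172.21 mm²); the cube at (-1.5, 11.5) is not intersected at this z (z outside [4.5, 27.5]); the r=6.5 sphere at (15.5, 6.5) slices to a regular 16-gon of circumradius 4.690 (√(r²−h²) with h=4.5 from center) (area = (16/2)·4.690²·sin(360°/16) = 67.35 mm²); Combining (union): the 2 present regions are separate (no shared area or edge), so areas and boundary lengths simply add and each stays a separate island — area = 239.56 mm². At z = 13.25: the cylinder does not reach this height (z outside [0, 6.5]); the cube at (-1.5, 11.5) is present — its section is the full 25.5×26 rectangle (area 663.00 mm²); the sphere at (15.5, 6.5): section is a regular 16-gon, circumradius = √(r²−h²) = √(6.5²−6.25²) = 1.785 (area = (16/2)·1.785²·sin(360°/16) = 9.76 mm²); Merging all regions: the 2 present regions are separate (no shared area or edge), so areas and boundary lengths simply add and each stays a separate island — area = 672.76 mm². Checking containment: at z = 13.25 the cross-section extends beyond the z = 2.5 cross-section by about 663.00 mm².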